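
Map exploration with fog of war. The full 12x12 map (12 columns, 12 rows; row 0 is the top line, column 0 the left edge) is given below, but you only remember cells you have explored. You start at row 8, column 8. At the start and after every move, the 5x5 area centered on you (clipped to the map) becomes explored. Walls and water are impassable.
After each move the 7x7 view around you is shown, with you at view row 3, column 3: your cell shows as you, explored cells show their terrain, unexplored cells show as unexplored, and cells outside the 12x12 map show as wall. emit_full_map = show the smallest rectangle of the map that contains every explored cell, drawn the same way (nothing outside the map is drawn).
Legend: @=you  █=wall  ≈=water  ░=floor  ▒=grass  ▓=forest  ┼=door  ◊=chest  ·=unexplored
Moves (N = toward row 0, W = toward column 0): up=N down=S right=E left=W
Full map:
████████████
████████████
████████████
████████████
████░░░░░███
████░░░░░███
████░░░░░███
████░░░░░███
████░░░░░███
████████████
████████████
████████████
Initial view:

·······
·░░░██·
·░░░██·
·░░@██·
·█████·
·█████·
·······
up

·······
·░░░██·
·░░░██·
·░░@██·
·░░░██·
·█████·
·█████·

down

·░░░██·
·░░░██·
·░░░██·
·░░@██·
·█████·
·█████·
·······

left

··░░░██
·░░░░██
·░░░░██
·░░@░██
·██████
·██████
·······

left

···░░░█
·░░░░░█
·░░░░░█
·░░@░░█
·██████
·██████
·······

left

····░░░
·█░░░░░
·█░░░░░
·█░@░░░
·██████
·██████
·······

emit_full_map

···░░░██
█░░░░░██
█░░░░░██
█░@░░░██
████████
████████

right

···░░░█
█░░░░░█
█░░░░░█
█░░@░░█
███████
███████
·······

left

····░░░
·█░░░░░
·█░░░░░
·█░@░░░
·██████
·██████
·······

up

·······
·█░░░░░
·█░░░░░
·█░@░░░
·█░░░░░
·██████
·██████

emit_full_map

█░░░░░██
█░░░░░██
█░@░░░██
█░░░░░██
████████
████████


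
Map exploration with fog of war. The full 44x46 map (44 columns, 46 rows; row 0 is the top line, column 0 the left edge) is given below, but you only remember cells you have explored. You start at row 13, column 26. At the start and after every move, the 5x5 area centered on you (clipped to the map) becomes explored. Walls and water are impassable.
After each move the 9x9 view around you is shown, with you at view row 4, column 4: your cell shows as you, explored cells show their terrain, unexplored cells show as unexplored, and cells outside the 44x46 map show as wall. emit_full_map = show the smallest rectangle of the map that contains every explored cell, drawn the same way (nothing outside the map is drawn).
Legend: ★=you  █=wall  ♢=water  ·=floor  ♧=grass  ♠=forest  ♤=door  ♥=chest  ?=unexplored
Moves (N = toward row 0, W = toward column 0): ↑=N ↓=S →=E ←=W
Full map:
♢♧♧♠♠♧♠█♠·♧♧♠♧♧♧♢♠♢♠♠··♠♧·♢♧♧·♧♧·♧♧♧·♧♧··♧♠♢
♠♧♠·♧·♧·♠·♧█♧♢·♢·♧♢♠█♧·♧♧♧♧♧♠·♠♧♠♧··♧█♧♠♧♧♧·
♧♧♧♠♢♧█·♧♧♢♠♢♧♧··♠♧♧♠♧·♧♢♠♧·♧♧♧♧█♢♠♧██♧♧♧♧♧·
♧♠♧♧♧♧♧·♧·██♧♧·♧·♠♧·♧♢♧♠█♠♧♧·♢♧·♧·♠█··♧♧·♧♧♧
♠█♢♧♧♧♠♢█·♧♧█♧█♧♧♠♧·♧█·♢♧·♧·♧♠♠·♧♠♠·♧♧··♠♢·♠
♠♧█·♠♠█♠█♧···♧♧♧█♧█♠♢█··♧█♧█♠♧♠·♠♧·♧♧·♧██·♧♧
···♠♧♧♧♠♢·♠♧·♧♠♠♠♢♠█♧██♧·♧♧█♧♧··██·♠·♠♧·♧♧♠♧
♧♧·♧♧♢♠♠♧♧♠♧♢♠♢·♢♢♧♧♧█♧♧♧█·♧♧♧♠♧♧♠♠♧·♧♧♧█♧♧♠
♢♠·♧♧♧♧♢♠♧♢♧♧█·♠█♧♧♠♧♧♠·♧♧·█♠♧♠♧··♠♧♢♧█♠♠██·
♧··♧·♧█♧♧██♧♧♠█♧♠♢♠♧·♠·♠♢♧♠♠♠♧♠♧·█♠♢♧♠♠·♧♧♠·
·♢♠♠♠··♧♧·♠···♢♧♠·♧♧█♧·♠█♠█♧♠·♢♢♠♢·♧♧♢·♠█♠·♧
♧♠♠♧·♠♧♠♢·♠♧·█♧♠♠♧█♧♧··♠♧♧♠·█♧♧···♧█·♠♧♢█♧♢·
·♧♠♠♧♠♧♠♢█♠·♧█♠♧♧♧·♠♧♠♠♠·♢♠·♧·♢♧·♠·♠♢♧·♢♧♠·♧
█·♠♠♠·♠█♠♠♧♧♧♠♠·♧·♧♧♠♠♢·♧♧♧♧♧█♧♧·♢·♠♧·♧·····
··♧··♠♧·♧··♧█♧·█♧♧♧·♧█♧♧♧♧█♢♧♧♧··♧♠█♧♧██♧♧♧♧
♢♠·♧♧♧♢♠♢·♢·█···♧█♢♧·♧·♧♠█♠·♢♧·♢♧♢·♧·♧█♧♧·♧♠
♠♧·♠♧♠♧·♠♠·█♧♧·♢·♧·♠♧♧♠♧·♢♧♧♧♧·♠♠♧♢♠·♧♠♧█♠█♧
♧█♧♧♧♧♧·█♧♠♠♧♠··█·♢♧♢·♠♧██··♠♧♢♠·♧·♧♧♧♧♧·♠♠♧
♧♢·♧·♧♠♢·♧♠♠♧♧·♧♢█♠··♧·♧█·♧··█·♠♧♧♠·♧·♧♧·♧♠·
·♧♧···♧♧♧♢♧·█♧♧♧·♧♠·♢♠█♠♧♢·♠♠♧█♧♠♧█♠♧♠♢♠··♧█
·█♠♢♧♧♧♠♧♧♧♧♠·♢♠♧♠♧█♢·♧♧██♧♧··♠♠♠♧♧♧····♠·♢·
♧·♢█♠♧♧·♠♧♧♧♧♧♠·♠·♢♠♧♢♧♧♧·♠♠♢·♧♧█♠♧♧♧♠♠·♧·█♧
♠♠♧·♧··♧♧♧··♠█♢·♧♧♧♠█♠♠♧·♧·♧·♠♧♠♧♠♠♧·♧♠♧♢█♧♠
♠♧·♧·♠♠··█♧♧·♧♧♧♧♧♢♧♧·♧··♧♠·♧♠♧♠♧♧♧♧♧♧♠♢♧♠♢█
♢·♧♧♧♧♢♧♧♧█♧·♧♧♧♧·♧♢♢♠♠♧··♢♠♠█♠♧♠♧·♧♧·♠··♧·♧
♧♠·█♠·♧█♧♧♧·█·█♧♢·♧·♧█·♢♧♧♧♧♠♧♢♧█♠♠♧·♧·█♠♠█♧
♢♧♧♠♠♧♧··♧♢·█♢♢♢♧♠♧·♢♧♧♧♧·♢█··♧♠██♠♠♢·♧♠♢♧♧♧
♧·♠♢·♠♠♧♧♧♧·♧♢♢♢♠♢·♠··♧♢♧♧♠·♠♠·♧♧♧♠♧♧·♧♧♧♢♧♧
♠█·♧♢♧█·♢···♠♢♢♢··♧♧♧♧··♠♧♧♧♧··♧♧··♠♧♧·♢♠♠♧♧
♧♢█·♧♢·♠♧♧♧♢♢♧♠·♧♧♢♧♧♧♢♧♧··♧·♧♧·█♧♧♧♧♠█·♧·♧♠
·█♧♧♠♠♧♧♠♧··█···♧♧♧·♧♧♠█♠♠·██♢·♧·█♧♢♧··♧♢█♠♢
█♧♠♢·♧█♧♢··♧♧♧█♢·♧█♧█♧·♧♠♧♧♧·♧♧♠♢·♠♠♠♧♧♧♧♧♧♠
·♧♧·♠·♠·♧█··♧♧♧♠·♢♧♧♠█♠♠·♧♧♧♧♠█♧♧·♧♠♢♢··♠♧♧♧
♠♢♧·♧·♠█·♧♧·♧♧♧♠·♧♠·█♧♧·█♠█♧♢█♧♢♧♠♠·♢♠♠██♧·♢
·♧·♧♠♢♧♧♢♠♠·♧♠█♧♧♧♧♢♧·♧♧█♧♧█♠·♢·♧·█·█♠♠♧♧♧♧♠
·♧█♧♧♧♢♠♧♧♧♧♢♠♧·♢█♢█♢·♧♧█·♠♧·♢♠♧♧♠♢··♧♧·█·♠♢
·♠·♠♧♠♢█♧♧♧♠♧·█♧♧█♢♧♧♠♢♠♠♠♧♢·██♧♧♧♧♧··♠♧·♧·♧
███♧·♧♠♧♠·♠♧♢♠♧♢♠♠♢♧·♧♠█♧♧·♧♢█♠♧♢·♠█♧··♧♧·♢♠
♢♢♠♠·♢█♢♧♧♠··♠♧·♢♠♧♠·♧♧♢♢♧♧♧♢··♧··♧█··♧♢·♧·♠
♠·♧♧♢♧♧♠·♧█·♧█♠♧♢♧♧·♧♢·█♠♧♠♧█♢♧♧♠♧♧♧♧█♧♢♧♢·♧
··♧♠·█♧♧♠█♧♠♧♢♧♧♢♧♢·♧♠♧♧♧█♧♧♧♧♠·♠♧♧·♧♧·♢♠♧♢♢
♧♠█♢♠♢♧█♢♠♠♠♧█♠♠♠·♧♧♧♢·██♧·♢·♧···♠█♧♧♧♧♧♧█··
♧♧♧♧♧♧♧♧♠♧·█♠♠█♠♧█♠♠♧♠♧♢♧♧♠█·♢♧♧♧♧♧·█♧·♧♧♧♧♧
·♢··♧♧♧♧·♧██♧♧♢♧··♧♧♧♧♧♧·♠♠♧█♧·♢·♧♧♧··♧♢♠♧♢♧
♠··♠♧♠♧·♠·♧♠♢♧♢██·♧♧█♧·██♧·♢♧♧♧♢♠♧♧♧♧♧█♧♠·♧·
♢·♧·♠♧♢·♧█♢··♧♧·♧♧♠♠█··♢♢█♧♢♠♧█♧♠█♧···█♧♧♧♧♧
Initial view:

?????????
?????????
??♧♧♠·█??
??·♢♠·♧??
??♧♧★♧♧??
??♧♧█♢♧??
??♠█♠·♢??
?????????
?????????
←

?????????
?????????
??♠♧♧♠·█?
??♠·♢♠·♧?
??·♧★♧♧♧?
??♧♧♧█♢♧?
??♧♠█♠·♢?
?????????
?????????

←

?????????
?????????
??·♠♧♧♠·█
??♠♠·♢♠·♧
??♢·★♧♧♧♧
??♧♧♧♧█♢♧
??·♧♠█♠·♢
?????????
?????????

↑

?????????
?????????
??·♠█♠█??
??·♠♧♧♠·█
??♠♠★♢♠·♧
??♢·♧♧♧♧♧
??♧♧♧♧█♢♧
??·♧♠█♠·♢
?????????

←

?????????
?????????
??♧·♠█♠█?
??··♠♧♧♠·
??♠♠★·♢♠·
??♠♢·♧♧♧♧
??█♧♧♧♧█♢
???·♧♠█♠·
?????????

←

?????????
?????????
??█♧·♠█♠█
??♧··♠♧♧♠
??♧♠★♠·♢♠
??♠♠♢·♧♧♧
??♧█♧♧♧♧█
????·♧♠█♠
?????????

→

?????????
?????????
?█♧·♠█♠█?
?♧··♠♧♧♠·
?♧♠♠★·♢♠·
?♠♠♢·♧♧♧♧
?♧█♧♧♧♧█♢
???·♧♠█♠·
?????????

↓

?????????
?█♧·♠█♠█?
?♧··♠♧♧♠·
?♧♠♠♠·♢♠·
?♠♠♢★♧♧♧♧
?♧█♧♧♧♧█♢
??♧·♧♠█♠·
?????????
?????????

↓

?█♧·♠█♠█?
?♧··♠♧♧♠·
?♧♠♠♠·♢♠·
?♠♠♢·♧♧♧♧
?♧█♧★♧♧█♢
??♧·♧♠█♠·
??♧♠♧·♢??
?????????
?????????

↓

?♧··♠♧♧♠·
?♧♠♠♠·♢♠·
?♠♠♢·♧♧♧♧
?♧█♧♧♧♧█♢
??♧·★♠█♠·
??♧♠♧·♢??
??·♠♧██??
?????????
?????????

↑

?█♧·♠█♠█?
?♧··♠♧♧♠·
?♧♠♠♠·♢♠·
?♠♠♢·♧♧♧♧
?♧█♧★♧♧█♢
??♧·♧♠█♠·
??♧♠♧·♢??
??·♠♧██??
?????????

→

█♧·♠█♠█??
♧··♠♧♧♠·█
♧♠♠♠·♢♠·♧
♠♠♢·♧♧♧♧♧
♧█♧♧★♧█♢♧
?♧·♧♠█♠·♢
?♧♠♧·♢♧??
?·♠♧██???
?????????

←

?█♧·♠█♠█?
?♧··♠♧♧♠·
?♧♠♠♠·♢♠·
?♠♠♢·♧♧♧♧
?♧█♧★♧♧█♢
??♧·♧♠█♠·
??♧♠♧·♢♧?
??·♠♧██??
?????????

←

??█♧·♠█♠█
??♧··♠♧♧♠
??♧♠♠♠·♢♠
??♠♠♢·♧♧♧
??♧█★♧♧♧█
??·♧·♧♠█♠
??♧♧♠♧·♢♧
???·♠♧██?
?????????

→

?█♧·♠█♠█?
?♧··♠♧♧♠·
?♧♠♠♠·♢♠·
?♠♠♢·♧♧♧♧
?♧█♧★♧♧█♢
?·♧·♧♠█♠·
?♧♧♠♧·♢♧?
??·♠♧██??
?????????

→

█♧·♠█♠█??
♧··♠♧♧♠·█
♧♠♠♠·♢♠·♧
♠♠♢·♧♧♧♧♧
♧█♧♧★♧█♢♧
·♧·♧♠█♠·♢
♧♧♠♧·♢♧??
?·♠♧██???
?????????

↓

♧··♠♧♧♠·█
♧♠♠♠·♢♠·♧
♠♠♢·♧♧♧♧♧
♧█♧♧♧♧█♢♧
·♧·♧★█♠·♢
♧♧♠♧·♢♧??
?·♠♧██·??
?????????
?????????

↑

█♧·♠█♠█??
♧··♠♧♧♠·█
♧♠♠♠·♢♠·♧
♠♠♢·♧♧♧♧♧
♧█♧♧★♧█♢♧
·♧·♧♠█♠·♢
♧♧♠♧·♢♧??
?·♠♧██·??
?????????

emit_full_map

█♧·♠█♠█??
♧··♠♧♧♠·█
♧♠♠♠·♢♠·♧
♠♠♢·♧♧♧♧♧
♧█♧♧★♧█♢♧
·♧·♧♠█♠·♢
♧♧♠♧·♢♧??
?·♠♧██·??

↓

♧··♠♧♧♠·█
♧♠♠♠·♢♠·♧
♠♠♢·♧♧♧♧♧
♧█♧♧♧♧█♢♧
·♧·♧★█♠·♢
♧♧♠♧·♢♧??
?·♠♧██·??
?????????
?????????

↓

♧♠♠♠·♢♠·♧
♠♠♢·♧♧♧♧♧
♧█♧♧♧♧█♢♧
·♧·♧♠█♠·♢
♧♧♠♧★♢♧??
?·♠♧██·??
??·♧█·♧??
?????????
?????????

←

?♧♠♠♠·♢♠·
?♠♠♢·♧♧♧♧
?♧█♧♧♧♧█♢
?·♧·♧♠█♠·
?♧♧♠★·♢♧?
??·♠♧██·?
??♧·♧█·♧?
?????????
?????????

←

??♧♠♠♠·♢♠
??♠♠♢·♧♧♧
??♧█♧♧♧♧█
??·♧·♧♠█♠
??♧♧★♧·♢♧
??♢·♠♧██·
??·♧·♧█·♧
?????????
?????????

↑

??♧··♠♧♧♠
??♧♠♠♠·♢♠
??♠♠♢·♧♧♧
??♧█♧♧♧♧█
??·♧★♧♠█♠
??♧♧♠♧·♢♧
??♢·♠♧██·
??·♧·♧█·♧
?????????

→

?♧··♠♧♧♠·
?♧♠♠♠·♢♠·
?♠♠♢·♧♧♧♧
?♧█♧♧♧♧█♢
?·♧·★♠█♠·
?♧♧♠♧·♢♧?
?♢·♠♧██·?
?·♧·♧█·♧?
?????????

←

??♧··♠♧♧♠
??♧♠♠♠·♢♠
??♠♠♢·♧♧♧
??♧█♧♧♧♧█
??·♧★♧♠█♠
??♧♧♠♧·♢♧
??♢·♠♧██·
??·♧·♧█·♧
?????????

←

???♧··♠♧♧
???♧♠♠♠·♢
??♧♠♠♢·♧♧
??·♧█♧♧♧♧
??♧·★·♧♠█
??♠♧♧♠♧·♢
??♧♢·♠♧██
???·♧·♧█·
?????????

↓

???♧♠♠♠·♢
??♧♠♠♢·♧♧
??·♧█♧♧♧♧
??♧·♧·♧♠█
??♠♧★♠♧·♢
??♧♢·♠♧██
??··♧·♧█·
?????????
?????????

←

????♧♠♠♠·
???♧♠♠♢·♧
??♧·♧█♧♧♧
??♢♧·♧·♧♠
??·♠★♧♠♧·
??♢♧♢·♠♧█
??♠··♧·♧█
?????????
?????????

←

?????♧♠♠♠
????♧♠♠♢·
??♧♧·♧█♧♧
??█♢♧·♧·♧
??♧·★♧♧♠♧
??·♢♧♢·♠♧
??█♠··♧·♧
?????????
?????????

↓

????♧♠♠♢·
??♧♧·♧█♧♧
??█♢♧·♧·♧
??♧·♠♧♧♠♧
??·♢★♢·♠♧
??█♠··♧·♧
??♧♠·♢♠??
?????????
?????????

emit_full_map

???█♧·♠█♠█??
???♧··♠♧♧♠·█
???♧♠♠♠·♢♠·♧
??♧♠♠♢·♧♧♧♧♧
♧♧·♧█♧♧♧♧█♢♧
█♢♧·♧·♧♠█♠·♢
♧·♠♧♧♠♧·♢♧??
·♢★♢·♠♧██·??
█♠··♧·♧█·♧??
♧♠·♢♠???????

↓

??♧♧·♧█♧♧
??█♢♧·♧·♧
??♧·♠♧♧♠♧
??·♢♧♢·♠♧
??█♠★·♧·♧
??♧♠·♢♠??
??♠♧█♢·??
?????????
?????????

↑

????♧♠♠♢·
??♧♧·♧█♧♧
??█♢♧·♧·♧
??♧·♠♧♧♠♧
??·♢★♢·♠♧
??█♠··♧·♧
??♧♠·♢♠??
??♠♧█♢·??
?????????

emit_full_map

???█♧·♠█♠█??
???♧··♠♧♧♠·█
???♧♠♠♠·♢♠·♧
??♧♠♠♢·♧♧♧♧♧
♧♧·♧█♧♧♧♧█♢♧
█♢♧·♧·♧♠█♠·♢
♧·♠♧♧♠♧·♢♧??
·♢★♢·♠♧██·??
█♠··♧·♧█·♧??
♧♠·♢♠???????
♠♧█♢·???????


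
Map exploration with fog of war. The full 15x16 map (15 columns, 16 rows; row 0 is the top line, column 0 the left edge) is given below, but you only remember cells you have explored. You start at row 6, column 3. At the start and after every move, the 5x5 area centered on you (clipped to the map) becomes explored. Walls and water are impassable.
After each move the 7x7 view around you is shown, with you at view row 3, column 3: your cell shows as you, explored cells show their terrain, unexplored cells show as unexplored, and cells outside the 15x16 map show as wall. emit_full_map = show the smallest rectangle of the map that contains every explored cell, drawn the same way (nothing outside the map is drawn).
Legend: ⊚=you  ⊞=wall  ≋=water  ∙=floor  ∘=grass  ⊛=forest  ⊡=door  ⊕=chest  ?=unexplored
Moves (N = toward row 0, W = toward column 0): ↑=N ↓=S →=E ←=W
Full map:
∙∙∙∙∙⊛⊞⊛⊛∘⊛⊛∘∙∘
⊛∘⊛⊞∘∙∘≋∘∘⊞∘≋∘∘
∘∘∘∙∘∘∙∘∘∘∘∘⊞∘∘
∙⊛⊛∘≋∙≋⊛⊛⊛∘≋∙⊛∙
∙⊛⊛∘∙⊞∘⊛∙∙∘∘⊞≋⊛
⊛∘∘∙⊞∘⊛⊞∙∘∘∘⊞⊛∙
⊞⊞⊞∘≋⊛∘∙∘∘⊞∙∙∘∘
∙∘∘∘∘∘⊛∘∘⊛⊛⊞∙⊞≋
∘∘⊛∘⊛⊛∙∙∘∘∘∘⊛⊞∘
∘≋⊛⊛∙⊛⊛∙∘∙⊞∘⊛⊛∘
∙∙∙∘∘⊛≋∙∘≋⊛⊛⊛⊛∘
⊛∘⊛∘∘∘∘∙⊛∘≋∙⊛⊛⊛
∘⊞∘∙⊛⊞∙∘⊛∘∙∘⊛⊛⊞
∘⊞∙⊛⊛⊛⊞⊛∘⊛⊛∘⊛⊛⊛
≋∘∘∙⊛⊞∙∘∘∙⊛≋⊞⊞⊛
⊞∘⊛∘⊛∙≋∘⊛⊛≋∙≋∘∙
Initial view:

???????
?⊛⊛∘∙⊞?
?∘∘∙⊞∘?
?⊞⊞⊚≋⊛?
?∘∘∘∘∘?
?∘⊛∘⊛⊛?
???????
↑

???????
?⊛⊛∘≋∙?
?⊛⊛∘∙⊞?
?∘∘⊚⊞∘?
?⊞⊞∘≋⊛?
?∘∘∘∘∘?
?∘⊛∘⊛⊛?

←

⊞??????
⊞∙⊛⊛∘≋∙
⊞∙⊛⊛∘∙⊞
⊞⊛∘⊚∙⊞∘
⊞⊞⊞⊞∘≋⊛
⊞∙∘∘∘∘∘
⊞?∘⊛∘⊛⊛

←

⊞⊞?????
⊞⊞∙⊛⊛∘≋
⊞⊞∙⊛⊛∘∙
⊞⊞⊛⊚∘∙⊞
⊞⊞⊞⊞⊞∘≋
⊞⊞∙∘∘∘∘
⊞⊞?∘⊛∘⊛

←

⊞⊞⊞????
⊞⊞⊞∙⊛⊛∘
⊞⊞⊞∙⊛⊛∘
⊞⊞⊞⊚∘∘∙
⊞⊞⊞⊞⊞⊞∘
⊞⊞⊞∙∘∘∘
⊞⊞⊞?∘⊛∘

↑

⊞⊞⊞????
⊞⊞⊞∘∘∘?
⊞⊞⊞∙⊛⊛∘
⊞⊞⊞⊚⊛⊛∘
⊞⊞⊞⊛∘∘∙
⊞⊞⊞⊞⊞⊞∘
⊞⊞⊞∙∘∘∘

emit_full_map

∘∘∘???
∙⊛⊛∘≋∙
⊚⊛⊛∘∙⊞
⊛∘∘∙⊞∘
⊞⊞⊞∘≋⊛
∙∘∘∘∘∘
?∘⊛∘⊛⊛

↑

⊞⊞⊞????
⊞⊞⊞⊛∘⊛?
⊞⊞⊞∘∘∘?
⊞⊞⊞⊚⊛⊛∘
⊞⊞⊞∙⊛⊛∘
⊞⊞⊞⊛∘∘∙
⊞⊞⊞⊞⊞⊞∘

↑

⊞⊞⊞⊞⊞⊞⊞
⊞⊞⊞∙∙∙?
⊞⊞⊞⊛∘⊛?
⊞⊞⊞⊚∘∘?
⊞⊞⊞∙⊛⊛∘
⊞⊞⊞∙⊛⊛∘
⊞⊞⊞⊛∘∘∙

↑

⊞⊞⊞⊞⊞⊞⊞
⊞⊞⊞⊞⊞⊞⊞
⊞⊞⊞∙∙∙?
⊞⊞⊞⊚∘⊛?
⊞⊞⊞∘∘∘?
⊞⊞⊞∙⊛⊛∘
⊞⊞⊞∙⊛⊛∘

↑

⊞⊞⊞⊞⊞⊞⊞
⊞⊞⊞⊞⊞⊞⊞
⊞⊞⊞⊞⊞⊞⊞
⊞⊞⊞⊚∙∙?
⊞⊞⊞⊛∘⊛?
⊞⊞⊞∘∘∘?
⊞⊞⊞∙⊛⊛∘

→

⊞⊞⊞⊞⊞⊞⊞
⊞⊞⊞⊞⊞⊞⊞
⊞⊞⊞⊞⊞⊞⊞
⊞⊞∙⊚∙∙?
⊞⊞⊛∘⊛⊞?
⊞⊞∘∘∘∙?
⊞⊞∙⊛⊛∘≋

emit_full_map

∙⊚∙∙??
⊛∘⊛⊞??
∘∘∘∙??
∙⊛⊛∘≋∙
∙⊛⊛∘∙⊞
⊛∘∘∙⊞∘
⊞⊞⊞∘≋⊛
∙∘∘∘∘∘
?∘⊛∘⊛⊛

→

⊞⊞⊞⊞⊞⊞⊞
⊞⊞⊞⊞⊞⊞⊞
⊞⊞⊞⊞⊞⊞⊞
⊞∙∙⊚∙∙?
⊞⊛∘⊛⊞∘?
⊞∘∘∘∙∘?
⊞∙⊛⊛∘≋∙

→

⊞⊞⊞⊞⊞⊞⊞
⊞⊞⊞⊞⊞⊞⊞
⊞⊞⊞⊞⊞⊞⊞
∙∙∙⊚∙⊛?
⊛∘⊛⊞∘∙?
∘∘∘∙∘∘?
∙⊛⊛∘≋∙?

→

⊞⊞⊞⊞⊞⊞⊞
⊞⊞⊞⊞⊞⊞⊞
⊞⊞⊞⊞⊞⊞⊞
∙∙∙⊚⊛⊞?
∘⊛⊞∘∙∘?
∘∘∙∘∘∙?
⊛⊛∘≋∙??

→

⊞⊞⊞⊞⊞⊞⊞
⊞⊞⊞⊞⊞⊞⊞
⊞⊞⊞⊞⊞⊞⊞
∙∙∙⊚⊞⊛?
⊛⊞∘∙∘≋?
∘∙∘∘∙∘?
⊛∘≋∙???

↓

⊞⊞⊞⊞⊞⊞⊞
⊞⊞⊞⊞⊞⊞⊞
∙∙∙⊛⊞⊛?
⊛⊞∘⊚∘≋?
∘∙∘∘∙∘?
⊛∘≋∙≋⊛?
⊛∘∙⊞???

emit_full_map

∙∙∙∙∙⊛⊞⊛
⊛∘⊛⊞∘⊚∘≋
∘∘∘∙∘∘∙∘
∙⊛⊛∘≋∙≋⊛
∙⊛⊛∘∙⊞??
⊛∘∘∙⊞∘??
⊞⊞⊞∘≋⊛??
∙∘∘∘∘∘??
?∘⊛∘⊛⊛??

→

⊞⊞⊞⊞⊞⊞⊞
⊞⊞⊞⊞⊞⊞⊞
∙∙⊛⊞⊛⊛?
⊞∘∙⊚≋∘?
∙∘∘∙∘∘?
∘≋∙≋⊛⊛?
∘∙⊞????

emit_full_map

∙∙∙∙∙⊛⊞⊛⊛
⊛∘⊛⊞∘∙⊚≋∘
∘∘∘∙∘∘∙∘∘
∙⊛⊛∘≋∙≋⊛⊛
∙⊛⊛∘∙⊞???
⊛∘∘∙⊞∘???
⊞⊞⊞∘≋⊛???
∙∘∘∘∘∘???
?∘⊛∘⊛⊛???


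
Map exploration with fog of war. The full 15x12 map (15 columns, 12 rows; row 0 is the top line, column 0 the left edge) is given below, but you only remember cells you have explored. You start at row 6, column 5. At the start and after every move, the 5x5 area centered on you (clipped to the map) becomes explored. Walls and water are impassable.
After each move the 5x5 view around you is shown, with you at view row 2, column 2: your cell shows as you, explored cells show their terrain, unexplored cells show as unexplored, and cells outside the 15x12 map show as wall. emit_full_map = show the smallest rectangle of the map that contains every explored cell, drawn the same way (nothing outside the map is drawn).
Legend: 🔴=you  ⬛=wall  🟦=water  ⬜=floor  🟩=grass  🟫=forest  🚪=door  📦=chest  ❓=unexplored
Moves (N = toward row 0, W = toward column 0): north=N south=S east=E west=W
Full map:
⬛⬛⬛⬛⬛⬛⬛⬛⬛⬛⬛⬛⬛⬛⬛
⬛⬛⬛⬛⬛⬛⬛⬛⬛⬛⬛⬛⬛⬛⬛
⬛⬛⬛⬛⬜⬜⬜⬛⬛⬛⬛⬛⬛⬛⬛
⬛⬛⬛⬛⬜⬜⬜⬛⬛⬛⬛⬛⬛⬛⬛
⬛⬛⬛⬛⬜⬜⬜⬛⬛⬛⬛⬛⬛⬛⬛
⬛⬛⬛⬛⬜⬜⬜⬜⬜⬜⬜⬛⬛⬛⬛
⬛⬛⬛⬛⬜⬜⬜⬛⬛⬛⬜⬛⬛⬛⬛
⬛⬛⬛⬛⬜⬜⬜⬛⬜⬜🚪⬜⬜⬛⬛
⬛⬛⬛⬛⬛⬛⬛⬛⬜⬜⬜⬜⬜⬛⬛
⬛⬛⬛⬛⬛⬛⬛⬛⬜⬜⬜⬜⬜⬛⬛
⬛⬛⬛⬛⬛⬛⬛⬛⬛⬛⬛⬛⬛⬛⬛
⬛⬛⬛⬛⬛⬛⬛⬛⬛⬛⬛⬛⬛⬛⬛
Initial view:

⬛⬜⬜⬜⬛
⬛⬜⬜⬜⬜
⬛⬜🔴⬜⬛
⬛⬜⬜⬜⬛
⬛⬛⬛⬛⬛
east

⬜⬜⬜⬛⬛
⬜⬜⬜⬜⬜
⬜⬜🔴⬛⬛
⬜⬜⬜⬛⬜
⬛⬛⬛⬛⬜

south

⬜⬜⬜⬜⬜
⬜⬜⬜⬛⬛
⬜⬜🔴⬛⬜
⬛⬛⬛⬛⬜
⬛⬛⬛⬛⬜

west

⬛⬜⬜⬜⬜
⬛⬜⬜⬜⬛
⬛⬜🔴⬜⬛
⬛⬛⬛⬛⬛
⬛⬛⬛⬛⬛

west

⬛⬛⬜⬜⬜
⬛⬛⬜⬜⬜
⬛⬛🔴⬜⬜
⬛⬛⬛⬛⬛
⬛⬛⬛⬛⬛

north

⬛⬛⬜⬜⬜
⬛⬛⬜⬜⬜
⬛⬛🔴⬜⬜
⬛⬛⬜⬜⬜
⬛⬛⬛⬛⬛

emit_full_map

⬛⬛⬜⬜⬜⬛⬛
⬛⬛⬜⬜⬜⬜⬜
⬛⬛🔴⬜⬜⬛⬛
⬛⬛⬜⬜⬜⬛⬜
⬛⬛⬛⬛⬛⬛⬜
⬛⬛⬛⬛⬛⬛⬜

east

⬛⬜⬜⬜⬛
⬛⬜⬜⬜⬜
⬛⬜🔴⬜⬛
⬛⬜⬜⬜⬛
⬛⬛⬛⬛⬛

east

⬜⬜⬜⬛⬛
⬜⬜⬜⬜⬜
⬜⬜🔴⬛⬛
⬜⬜⬜⬛⬜
⬛⬛⬛⬛⬜

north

⬜⬜⬜⬛⬛
⬜⬜⬜⬛⬛
⬜⬜🔴⬜⬜
⬜⬜⬜⬛⬛
⬜⬜⬜⬛⬜

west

⬛⬜⬜⬜⬛
⬛⬜⬜⬜⬛
⬛⬜🔴⬜⬜
⬛⬜⬜⬜⬛
⬛⬜⬜⬜⬛

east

⬜⬜⬜⬛⬛
⬜⬜⬜⬛⬛
⬜⬜🔴⬜⬜
⬜⬜⬜⬛⬛
⬜⬜⬜⬛⬜

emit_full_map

❓⬛⬜⬜⬜⬛⬛
⬛⬛⬜⬜⬜⬛⬛
⬛⬛⬜⬜🔴⬜⬜
⬛⬛⬜⬜⬜⬛⬛
⬛⬛⬜⬜⬜⬛⬜
⬛⬛⬛⬛⬛⬛⬜
⬛⬛⬛⬛⬛⬛⬜

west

⬛⬜⬜⬜⬛
⬛⬜⬜⬜⬛
⬛⬜🔴⬜⬜
⬛⬜⬜⬜⬛
⬛⬜⬜⬜⬛

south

⬛⬜⬜⬜⬛
⬛⬜⬜⬜⬜
⬛⬜🔴⬜⬛
⬛⬜⬜⬜⬛
⬛⬛⬛⬛⬛

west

⬛⬛⬜⬜⬜
⬛⬛⬜⬜⬜
⬛⬛🔴⬜⬜
⬛⬛⬜⬜⬜
⬛⬛⬛⬛⬛

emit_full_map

❓⬛⬜⬜⬜⬛⬛
⬛⬛⬜⬜⬜⬛⬛
⬛⬛⬜⬜⬜⬜⬜
⬛⬛🔴⬜⬜⬛⬛
⬛⬛⬜⬜⬜⬛⬜
⬛⬛⬛⬛⬛⬛⬜
⬛⬛⬛⬛⬛⬛⬜


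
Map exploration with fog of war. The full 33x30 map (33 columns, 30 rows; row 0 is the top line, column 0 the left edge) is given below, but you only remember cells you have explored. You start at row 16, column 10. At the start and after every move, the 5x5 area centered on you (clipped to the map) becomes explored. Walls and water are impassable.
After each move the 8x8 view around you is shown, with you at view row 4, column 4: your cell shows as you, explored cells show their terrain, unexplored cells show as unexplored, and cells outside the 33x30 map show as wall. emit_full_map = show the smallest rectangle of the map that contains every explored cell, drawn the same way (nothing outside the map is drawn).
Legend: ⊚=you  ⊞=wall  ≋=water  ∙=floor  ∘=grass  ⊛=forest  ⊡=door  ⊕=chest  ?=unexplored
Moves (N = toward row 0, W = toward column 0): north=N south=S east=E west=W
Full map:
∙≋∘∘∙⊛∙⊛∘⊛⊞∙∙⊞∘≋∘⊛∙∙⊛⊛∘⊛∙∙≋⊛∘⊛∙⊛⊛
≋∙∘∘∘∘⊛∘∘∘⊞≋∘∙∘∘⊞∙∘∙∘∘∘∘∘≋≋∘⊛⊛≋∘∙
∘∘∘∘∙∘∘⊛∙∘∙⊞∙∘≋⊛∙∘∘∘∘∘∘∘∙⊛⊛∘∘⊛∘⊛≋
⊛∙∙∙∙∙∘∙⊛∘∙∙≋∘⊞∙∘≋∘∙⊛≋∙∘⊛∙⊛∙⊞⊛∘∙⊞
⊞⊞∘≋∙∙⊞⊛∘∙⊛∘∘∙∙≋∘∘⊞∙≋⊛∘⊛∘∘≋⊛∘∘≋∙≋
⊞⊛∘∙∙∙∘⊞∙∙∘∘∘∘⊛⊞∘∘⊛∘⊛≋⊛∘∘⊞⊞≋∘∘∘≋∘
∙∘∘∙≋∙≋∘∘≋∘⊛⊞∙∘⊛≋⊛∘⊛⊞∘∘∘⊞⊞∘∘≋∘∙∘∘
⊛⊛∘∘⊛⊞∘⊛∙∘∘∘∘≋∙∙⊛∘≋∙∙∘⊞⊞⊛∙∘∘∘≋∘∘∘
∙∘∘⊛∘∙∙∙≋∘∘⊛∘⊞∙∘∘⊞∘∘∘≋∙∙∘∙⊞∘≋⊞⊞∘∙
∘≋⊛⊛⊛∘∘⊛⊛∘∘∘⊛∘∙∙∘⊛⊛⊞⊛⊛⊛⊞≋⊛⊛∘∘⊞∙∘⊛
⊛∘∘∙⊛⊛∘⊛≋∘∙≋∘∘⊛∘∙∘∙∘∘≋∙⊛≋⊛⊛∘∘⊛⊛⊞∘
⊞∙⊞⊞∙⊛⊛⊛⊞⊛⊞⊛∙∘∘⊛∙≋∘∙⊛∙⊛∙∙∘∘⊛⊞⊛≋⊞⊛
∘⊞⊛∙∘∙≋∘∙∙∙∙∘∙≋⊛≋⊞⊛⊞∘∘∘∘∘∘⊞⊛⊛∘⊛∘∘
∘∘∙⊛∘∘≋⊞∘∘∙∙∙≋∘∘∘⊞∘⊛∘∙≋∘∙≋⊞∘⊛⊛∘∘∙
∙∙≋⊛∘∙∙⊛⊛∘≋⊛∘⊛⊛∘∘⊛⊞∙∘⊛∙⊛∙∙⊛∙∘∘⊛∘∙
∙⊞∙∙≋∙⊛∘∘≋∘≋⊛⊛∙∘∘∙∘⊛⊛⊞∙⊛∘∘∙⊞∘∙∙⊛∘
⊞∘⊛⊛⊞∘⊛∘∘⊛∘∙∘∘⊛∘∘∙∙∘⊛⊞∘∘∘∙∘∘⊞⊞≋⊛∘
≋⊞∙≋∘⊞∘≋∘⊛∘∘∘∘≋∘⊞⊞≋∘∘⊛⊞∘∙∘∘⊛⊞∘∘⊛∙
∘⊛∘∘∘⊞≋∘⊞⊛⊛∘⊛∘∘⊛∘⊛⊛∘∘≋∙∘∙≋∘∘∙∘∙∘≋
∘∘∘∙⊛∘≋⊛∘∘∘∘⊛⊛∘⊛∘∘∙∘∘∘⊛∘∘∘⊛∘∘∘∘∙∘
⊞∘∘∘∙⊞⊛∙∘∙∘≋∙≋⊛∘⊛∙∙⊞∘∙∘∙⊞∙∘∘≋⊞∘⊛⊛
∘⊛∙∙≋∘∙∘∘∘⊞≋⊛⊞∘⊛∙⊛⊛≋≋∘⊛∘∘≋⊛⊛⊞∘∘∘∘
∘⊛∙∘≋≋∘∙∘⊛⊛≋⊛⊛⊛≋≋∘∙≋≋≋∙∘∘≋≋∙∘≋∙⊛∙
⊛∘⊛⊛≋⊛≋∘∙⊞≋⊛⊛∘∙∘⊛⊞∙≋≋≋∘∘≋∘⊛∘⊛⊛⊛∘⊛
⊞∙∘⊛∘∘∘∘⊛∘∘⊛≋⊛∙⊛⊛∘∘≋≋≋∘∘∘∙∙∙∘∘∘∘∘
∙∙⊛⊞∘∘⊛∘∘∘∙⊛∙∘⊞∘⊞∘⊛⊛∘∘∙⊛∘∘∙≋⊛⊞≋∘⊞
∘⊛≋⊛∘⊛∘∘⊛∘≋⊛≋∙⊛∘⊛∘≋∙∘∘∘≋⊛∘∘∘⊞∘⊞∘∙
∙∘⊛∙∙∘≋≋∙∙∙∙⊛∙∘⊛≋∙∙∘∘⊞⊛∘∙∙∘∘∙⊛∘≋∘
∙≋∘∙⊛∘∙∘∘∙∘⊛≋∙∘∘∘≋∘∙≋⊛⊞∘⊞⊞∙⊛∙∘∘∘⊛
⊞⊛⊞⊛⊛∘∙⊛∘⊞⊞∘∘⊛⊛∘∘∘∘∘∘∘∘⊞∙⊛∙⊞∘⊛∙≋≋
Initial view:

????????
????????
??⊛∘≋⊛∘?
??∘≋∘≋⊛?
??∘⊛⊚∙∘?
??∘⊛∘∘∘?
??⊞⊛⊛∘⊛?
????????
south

????????
??⊛∘≋⊛∘?
??∘≋∘≋⊛?
??∘⊛∘∙∘?
??∘⊛⊚∘∘?
??⊞⊛⊛∘⊛?
??∘∘∘∘⊛?
????????

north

????????
????????
??⊛∘≋⊛∘?
??∘≋∘≋⊛?
??∘⊛⊚∙∘?
??∘⊛∘∘∘?
??⊞⊛⊛∘⊛?
??∘∘∘∘⊛?

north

????????
????????
??∘∘∙∙∙?
??⊛∘≋⊛∘?
??∘≋⊚≋⊛?
??∘⊛∘∙∘?
??∘⊛∘∘∘?
??⊞⊛⊛∘⊛?

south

????????
??∘∘∙∙∙?
??⊛∘≋⊛∘?
??∘≋∘≋⊛?
??∘⊛⊚∙∘?
??∘⊛∘∘∘?
??⊞⊛⊛∘⊛?
??∘∘∘∘⊛?

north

????????
????????
??∘∘∙∙∙?
??⊛∘≋⊛∘?
??∘≋⊚≋⊛?
??∘⊛∘∙∘?
??∘⊛∘∘∘?
??⊞⊛⊛∘⊛?

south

????????
??∘∘∙∙∙?
??⊛∘≋⊛∘?
??∘≋∘≋⊛?
??∘⊛⊚∙∘?
??∘⊛∘∘∘?
??⊞⊛⊛∘⊛?
??∘∘∘∘⊛?

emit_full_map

∘∘∙∙∙
⊛∘≋⊛∘
∘≋∘≋⊛
∘⊛⊚∙∘
∘⊛∘∘∘
⊞⊛⊛∘⊛
∘∘∘∘⊛


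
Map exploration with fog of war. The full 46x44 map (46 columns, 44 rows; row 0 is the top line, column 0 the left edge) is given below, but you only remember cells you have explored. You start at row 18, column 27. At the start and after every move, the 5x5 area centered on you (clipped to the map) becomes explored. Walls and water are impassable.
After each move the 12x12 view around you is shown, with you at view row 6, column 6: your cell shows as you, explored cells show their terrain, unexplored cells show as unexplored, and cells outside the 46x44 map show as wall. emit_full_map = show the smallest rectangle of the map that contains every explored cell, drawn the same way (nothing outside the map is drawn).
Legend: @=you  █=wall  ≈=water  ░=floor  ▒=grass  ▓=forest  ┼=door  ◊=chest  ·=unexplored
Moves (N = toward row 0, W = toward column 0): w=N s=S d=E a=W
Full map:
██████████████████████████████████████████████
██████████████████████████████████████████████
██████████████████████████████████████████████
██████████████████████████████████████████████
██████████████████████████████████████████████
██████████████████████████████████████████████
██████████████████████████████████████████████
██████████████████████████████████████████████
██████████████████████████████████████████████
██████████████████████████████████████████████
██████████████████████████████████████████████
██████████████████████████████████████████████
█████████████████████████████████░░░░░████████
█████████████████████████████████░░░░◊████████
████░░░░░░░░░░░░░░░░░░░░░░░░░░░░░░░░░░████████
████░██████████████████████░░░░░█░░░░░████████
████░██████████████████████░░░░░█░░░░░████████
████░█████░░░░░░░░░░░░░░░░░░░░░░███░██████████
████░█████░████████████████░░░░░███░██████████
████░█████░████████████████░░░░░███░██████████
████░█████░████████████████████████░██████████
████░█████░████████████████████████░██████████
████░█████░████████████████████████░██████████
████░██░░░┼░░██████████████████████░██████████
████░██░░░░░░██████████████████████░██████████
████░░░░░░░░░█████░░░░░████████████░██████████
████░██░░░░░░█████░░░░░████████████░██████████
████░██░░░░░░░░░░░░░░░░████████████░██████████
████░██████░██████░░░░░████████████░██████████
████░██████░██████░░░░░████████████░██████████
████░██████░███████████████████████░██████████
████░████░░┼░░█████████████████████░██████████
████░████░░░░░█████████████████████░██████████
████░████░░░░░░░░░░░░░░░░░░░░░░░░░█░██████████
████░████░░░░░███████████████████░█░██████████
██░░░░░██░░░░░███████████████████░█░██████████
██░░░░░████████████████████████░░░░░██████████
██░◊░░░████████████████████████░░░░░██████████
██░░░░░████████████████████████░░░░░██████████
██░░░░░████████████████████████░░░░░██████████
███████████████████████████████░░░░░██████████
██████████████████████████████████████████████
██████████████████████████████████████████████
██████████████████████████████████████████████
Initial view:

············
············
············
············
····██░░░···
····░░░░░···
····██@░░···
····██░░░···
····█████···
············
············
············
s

············
············
············
····██░░░···
····░░░░░···
····██░░░···
····██@░░···
····█████···
····█████···
············
············
············

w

············
············
············
············
····██░░░···
····░░░░░···
····██@░░···
····██░░░···
····█████···
····█████···
············
············

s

············
············
············
····██░░░···
····░░░░░···
····██░░░···
····██@░░···
····█████···
····█████···
············
············
············

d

············
············
············
···██░░░····
···░░░░░░···
···██░░░░···
···██░@░░···
···██████···
···██████···
············
············
············

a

············
············
············
····██░░░···
····░░░░░░··
····██░░░░··
····██@░░░··
····██████··
····██████··
············
············
············

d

············
············
············
···██░░░····
···░░░░░░···
···██░░░░···
···██░@░░···
···██████···
···██████···
············
············
············

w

············
············
············
············
···██░░░░···
···░░░░░░···
···██░@░░···
···██░░░░···
···██████···
···██████···
············
············

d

············
············
············
············
··██░░░░░···
··░░░░░░░···
··██░░@░░···
··██░░░░░···
··███████···
··██████····
············
············

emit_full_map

██░░░░░
░░░░░░░
██░░@░░
██░░░░░
███████
██████·

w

············
············
············
············
····░░░░░···
··██░░░░░···
··░░░░@░░···
··██░░░░░···
··██░░░░░···
··███████···
··██████····
············

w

············
············
············
············
····░░░░░···
····░░░░░···
··██░░@░░···
··░░░░░░░···
··██░░░░░···
··██░░░░░···
··███████···
··██████····

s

············
············
············
····░░░░░···
····░░░░░···
··██░░░░░···
··░░░░@░░···
··██░░░░░···
··██░░░░░···
··███████···
··██████····
············

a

············
············
············
·····░░░░░··
····█░░░░░··
···██░░░░░··
···░░░@░░░··
···██░░░░░··
···██░░░░░··
···███████··
···██████···
············

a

············
············
············
······░░░░░·
····██░░░░░·
····██░░░░░·
····░░@░░░░·
····██░░░░░·
····██░░░░░·
····███████·
····██████··
············

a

············
············
············
·······░░░░░
····███░░░░░
····███░░░░░
····░░@░░░░░
····███░░░░░
····███░░░░░
·····███████
·····██████·
············

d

············
············
············
······░░░░░·
···███░░░░░·
···███░░░░░·
···░░░@░░░░·
···███░░░░░·
···███░░░░░·
····███████·
····██████··
············

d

············
············
············
·····░░░░░··
··███░░░░░··
··███░░░░░··
··░░░░@░░░··
··███░░░░░··
··███░░░░░··
···███████··
···██████···
············

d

············
············
············
····░░░░░···
·███░░░░░···
·███░░░░░···
·░░░░░@░░···
·███░░░░░···
·███░░░░░···
··███████···
··██████····
············

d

············
············
············
···░░░░░····
███░░░░░█···
███░░░░░█···
░░░░░░@░█···
███░░░░░█···
███░░░░░█···
·███████····
·██████·····
············

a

············
············
············
····░░░░░···
·███░░░░░█··
·███░░░░░█··
·░░░░░@░░█··
·███░░░░░█··
·███░░░░░█··
··███████···
··██████····
············

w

············
············
············
············
····░░░░░···
·███░░░░░█··
·███░░@░░█··
·░░░░░░░░█··
·███░░░░░█··
·███░░░░░█··
··███████···
··██████····

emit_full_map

···░░░░░·
███░░░░░█
███░░@░░█
░░░░░░░░█
███░░░░░█
███░░░░░█
·███████·
·██████··
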